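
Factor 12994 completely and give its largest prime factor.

89

12994 = 2 · 6497
6497 = 73 · 89
89 is prime.
So 12994 = 2 · 73 · 89; the largest prime factor is 89.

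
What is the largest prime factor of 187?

17

187 = 11 · 17
17 is prime.
So 187 = 11 · 17; the largest prime factor is 17.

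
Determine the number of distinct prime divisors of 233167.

233167 = 11^2 · 1927
1927 = 41 · 47
233167 = 11^2 · 41 · 47, which has 3 distinct prime factors.

3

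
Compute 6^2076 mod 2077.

1148

6^1 ≡ 6 (mod 2077)
6^2 ≡ 6^2 = 36 ≡ 36 (mod 2077)
6^4 ≡ 36^2 = 1296 ≡ 1296 (mod 2077)
6^8 ≡ 1296^2 = 1679616 ≡ 1400 (mod 2077)
6^16 ≡ 1400^2 = 1960000 ≡ 1389 (mod 2077)
6^32 ≡ 1389^2 = 1929321 ≡ 1865 (mod 2077)
6^64 ≡ 1865^2 = 3478225 ≡ 1327 (mod 2077)
6^128 ≡ 1327^2 = 1760929 ≡ 1710 (mod 2077)
6^256 ≡ 1710^2 = 2924100 ≡ 1761 (mod 2077)
6^512 ≡ 1761^2 = 3101121 ≡ 160 (mod 2077)
6^1024 ≡ 160^2 = 25600 ≡ 676 (mod 2077)
6^2048 ≡ 676^2 = 456976 ≡ 36 (mod 2077)
2076 = 2048 + 16 + 8 + 4 in binary powers of 2.
So 6^2076 ≡ 36 · 1389 · 1400 · 1296 ≡ 1148 (mod 2077).
Since 1148 ≠ 1, base 6 is a Fermat witness: 2077 is composite.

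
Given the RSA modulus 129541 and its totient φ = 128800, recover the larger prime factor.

φ(n) = (p−1)(q−1) = n − (p+q) + 1, so p + q = 129541 − 128800 + 1 = 742.
p and q are the roots of t² − 742t + 129541 = 0.
Discriminant: 742² − 4·129541 = 550564 − 518164 = 32400; √32400 = 180.
q = (742 − 180)/2 = 281, p = (742 + 180)/2 = 461.
Check: 281 · 461 = 129541.

461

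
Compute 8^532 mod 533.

8^1 ≡ 8 (mod 533)
8^2 ≡ 8^2 = 64 ≡ 64 (mod 533)
8^4 ≡ 64^2 = 4096 ≡ 365 (mod 533)
8^8 ≡ 365^2 = 133225 ≡ 508 (mod 533)
8^16 ≡ 508^2 = 258064 ≡ 92 (mod 533)
8^32 ≡ 92^2 = 8464 ≡ 469 (mod 533)
8^64 ≡ 469^2 = 219961 ≡ 365 (mod 533)
8^128 ≡ 365^2 = 133225 ≡ 508 (mod 533)
8^256 ≡ 508^2 = 258064 ≡ 92 (mod 533)
8^512 ≡ 92^2 = 8464 ≡ 469 (mod 533)
532 = 512 + 16 + 4 in binary powers of 2.
So 8^532 ≡ 469 · 92 · 365 ≡ 469 (mod 533).
Since 469 ≠ 1, base 8 is a Fermat witness: 533 is composite.

469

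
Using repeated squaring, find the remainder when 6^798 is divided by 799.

247

6^1 ≡ 6 (mod 799)
6^2 ≡ 6^2 = 36 ≡ 36 (mod 799)
6^4 ≡ 36^2 = 1296 ≡ 497 (mod 799)
6^8 ≡ 497^2 = 247009 ≡ 118 (mod 799)
6^16 ≡ 118^2 = 13924 ≡ 341 (mod 799)
6^32 ≡ 341^2 = 116281 ≡ 426 (mod 799)
6^64 ≡ 426^2 = 181476 ≡ 103 (mod 799)
6^128 ≡ 103^2 = 10609 ≡ 222 (mod 799)
6^256 ≡ 222^2 = 49284 ≡ 545 (mod 799)
6^512 ≡ 545^2 = 297025 ≡ 596 (mod 799)
798 = 512 + 256 + 16 + 8 + 4 + 2 in binary powers of 2.
So 6^798 ≡ 596 · 545 · 341 · 118 · 497 · 36 ≡ 247 (mod 799).
Since 247 ≠ 1, base 6 is a Fermat witness: 799 is composite.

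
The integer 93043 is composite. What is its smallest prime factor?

19

93043 is odd.
Digit sum 19, not divisible by 3.
Ends in 3: not divisible by 5.
7: 93043 = 7·13291 + 6
11: 93043 = 11·8458 + 5
13: 93043 = 13·7157 + 2
17: 93043 = 17·5473 + 2
19: 93043 = 19·4897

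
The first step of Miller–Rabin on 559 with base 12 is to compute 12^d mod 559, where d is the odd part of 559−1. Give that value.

194

559 − 1 = 558 = 2^1 · 279, so d = 279.
12^1 ≡ 12 (mod 559)
12^2 ≡ 12^2 = 144 ≡ 144 (mod 559)
12^4 ≡ 144^2 = 20736 ≡ 53 (mod 559)
12^8 ≡ 53^2 = 2809 ≡ 14 (mod 559)
12^16 ≡ 14^2 = 196 ≡ 196 (mod 559)
12^32 ≡ 196^2 = 38416 ≡ 404 (mod 559)
12^64 ≡ 404^2 = 163216 ≡ 547 (mod 559)
12^128 ≡ 547^2 = 299209 ≡ 144 (mod 559)
12^256 ≡ 144^2 = 20736 ≡ 53 (mod 559)
279 = 256 + 16 + 4 + 2 + 1 in binary powers of 2.
So 12^279 ≡ 53 · 196 · 53 · 144 · 12 ≡ 194 (mod 559).
Squaring chain: 194; never reaches −1, so base 12 is a Miller–Rabin witness that 559 is composite.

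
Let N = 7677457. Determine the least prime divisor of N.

79

7677457 is odd.
Digit sum 43, not divisible by 3.
Ends in 7: not divisible by 5.
7: 7677457 = 7·1096779 + 4
11: 7677457 = 11·697950 + 7
13: 7677457 = 13·590573 + 8
17: 7677457 = 17·451615 + 2
19: 7677457 = 19·404076 + 13
23: 7677457 = 23·333802 + 11
29: 7677457 = 29·264739 + 26
31: 7677457 = 31·247659 + 28
37: 7677457 = 37·207498 + 31
41: 7677457 = 41·187255 + 2
43: 7677457 = 43·178545 + 22
47: 7677457 = 47·163350 + 7
53: 7677457 = 53·144857 + 36
59: 7677457 = 59·130126 + 23
61: 7677457 = 61·125859 + 58
67: 7677457 = 67·114588 + 61
71: 7677457 = 71·108133 + 14
73: 7677457 = 73·105170 + 47
79: 7677457 = 79·97183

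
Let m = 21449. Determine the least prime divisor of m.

89

21449 is odd.
Digit sum 20, not divisible by 3.
Ends in 9: not divisible by 5.
7: 21449 = 7·3064 + 1
11: 21449 = 11·1949 + 10
13: 21449 = 13·1649 + 12
17: 21449 = 17·1261 + 12
19: 21449 = 19·1128 + 17
23: 21449 = 23·932 + 13
29: 21449 = 29·739 + 18
31: 21449 = 31·691 + 28
37: 21449 = 37·579 + 26
41: 21449 = 41·523 + 6
43: 21449 = 43·498 + 35
47: 21449 = 47·456 + 17
53: 21449 = 53·404 + 37
59: 21449 = 59·363 + 32
61: 21449 = 61·351 + 38
67: 21449 = 67·320 + 9
71: 21449 = 71·302 + 7
73: 21449 = 73·293 + 60
79: 21449 = 79·271 + 40
83: 21449 = 83·258 + 35
89: 21449 = 89·241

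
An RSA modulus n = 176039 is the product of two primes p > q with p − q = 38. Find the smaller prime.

401

Since p = q + 38, we have 176039 = q(q + 38), so q² + 38q − 176039 = 0.
Discriminant: 38² + 4·176039 = 1444 + 704156 = 705600; √705600 = 840.
q = (−38 + 840)/2 = 401, and p = q + 38 = 439.
Check: 401 · 439 = 176039.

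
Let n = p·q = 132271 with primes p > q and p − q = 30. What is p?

Since p = q + 30, we have 132271 = q(q + 30), so q² + 30q − 132271 = 0.
Discriminant: 30² + 4·132271 = 900 + 529084 = 529984; √529984 = 728.
q = (−30 + 728)/2 = 349, and p = q + 30 = 379.
Check: 349 · 379 = 132271.

379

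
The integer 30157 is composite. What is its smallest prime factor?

53

30157 is odd.
Digit sum 16, not divisible by 3.
Ends in 7: not divisible by 5.
7: 30157 = 7·4308 + 1
11: 30157 = 11·2741 + 6
13: 30157 = 13·2319 + 10
17: 30157 = 17·1773 + 16
19: 30157 = 19·1587 + 4
23: 30157 = 23·1311 + 4
29: 30157 = 29·1039 + 26
31: 30157 = 31·972 + 25
37: 30157 = 37·815 + 2
41: 30157 = 41·735 + 22
43: 30157 = 43·701 + 14
47: 30157 = 47·641 + 30
53: 30157 = 53·569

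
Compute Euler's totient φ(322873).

Factor: 322873 = 61 · 67 · 79.
φ(322873) = (61−1) · (67−1) · (79−1) = 60 · 66 · 78 = 308880.

308880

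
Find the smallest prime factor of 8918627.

8918627 is odd.
Digit sum 41, not divisible by 3.
Ends in 7: not divisible by 5.
7: 8918627 = 7·1274089 + 4
11: 8918627 = 11·810784 + 3
13: 8918627 = 13·686048 + 3
17: 8918627 = 17·524625 + 2
19: 8918627 = 19·469401 + 8
23: 8918627 = 23·387766 + 9
29: 8918627 = 29·307538 + 25
31: 8918627 = 31·287697 + 20
37: 8918627 = 37·241043 + 36
41: 8918627 = 41·217527 + 20
43: 8918627 = 43·207409 + 40
47: 8918627 = 47·189758 + 1
53: 8918627 = 53·168275 + 52
59: 8918627 = 59·151163 + 10
61: 8918627 = 61·146207

61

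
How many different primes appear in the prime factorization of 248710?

248710 = 2 · 124355
124355 = 5 · 24871
24871 = 7 · 3553
3553 = 11 · 323
323 = 17 · 19
248710 = 2 · 5 · 7 · 11 · 17 · 19, which has 6 distinct prime factors.

6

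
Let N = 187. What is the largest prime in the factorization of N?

187 = 11 · 17
17 is prime.
So 187 = 11 · 17; the largest prime factor is 17.

17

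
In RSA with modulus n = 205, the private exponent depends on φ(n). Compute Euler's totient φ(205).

160

Factor: 205 = 5 · 41.
φ(205) = (5−1) · (41−1) = 4 · 40 = 160.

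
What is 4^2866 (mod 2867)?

4^1 ≡ 4 (mod 2867)
4^2 ≡ 4^2 = 16 ≡ 16 (mod 2867)
4^4 ≡ 16^2 = 256 ≡ 256 (mod 2867)
4^8 ≡ 256^2 = 65536 ≡ 2462 (mod 2867)
4^16 ≡ 2462^2 = 6061444 ≡ 606 (mod 2867)
4^32 ≡ 606^2 = 367236 ≡ 260 (mod 2867)
4^64 ≡ 260^2 = 67600 ≡ 1659 (mod 2867)
4^128 ≡ 1659^2 = 2752281 ≡ 2828 (mod 2867)
4^256 ≡ 2828^2 = 7997584 ≡ 1521 (mod 2867)
4^512 ≡ 1521^2 = 2313441 ≡ 2639 (mod 2867)
4^1024 ≡ 2639^2 = 6964321 ≡ 378 (mod 2867)
4^2048 ≡ 378^2 = 142884 ≡ 2401 (mod 2867)
2866 = 2048 + 512 + 256 + 32 + 16 + 2 in binary powers of 2.
So 4^2866 ≡ 2401 · 2639 · 1521 · 260 · 606 · 16 ≡ 972 (mod 2867).
Since 972 ≠ 1, base 4 is a Fermat witness: 2867 is composite.

972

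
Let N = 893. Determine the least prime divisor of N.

893 is odd.
Digit sum 20, not divisible by 3.
Ends in 3: not divisible by 5.
7: 893 = 7·127 + 4
11: 893 = 11·81 + 2
13: 893 = 13·68 + 9
17: 893 = 17·52 + 9
19: 893 = 19·47

19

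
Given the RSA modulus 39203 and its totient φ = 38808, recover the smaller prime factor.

φ(n) = (p−1)(q−1) = n − (p+q) + 1, so p + q = 39203 − 38808 + 1 = 396.
p and q are the roots of t² − 396t + 39203 = 0.
Discriminant: 396² − 4·39203 = 156816 − 156812 = 4; √4 = 2.
q = (396 − 2)/2 = 197, p = (396 + 2)/2 = 199.
Check: 197 · 199 = 39203.

197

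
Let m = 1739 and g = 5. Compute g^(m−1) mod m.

474

5^1 ≡ 5 (mod 1739)
5^2 ≡ 5^2 = 25 ≡ 25 (mod 1739)
5^4 ≡ 25^2 = 625 ≡ 625 (mod 1739)
5^8 ≡ 625^2 = 390625 ≡ 1089 (mod 1739)
5^16 ≡ 1089^2 = 1185921 ≡ 1662 (mod 1739)
5^32 ≡ 1662^2 = 2762244 ≡ 712 (mod 1739)
5^64 ≡ 712^2 = 506944 ≡ 895 (mod 1739)
5^128 ≡ 895^2 = 801025 ≡ 1085 (mod 1739)
5^256 ≡ 1085^2 = 1177225 ≡ 1661 (mod 1739)
5^512 ≡ 1661^2 = 2758921 ≡ 867 (mod 1739)
5^1024 ≡ 867^2 = 751689 ≡ 441 (mod 1739)
1738 = 1024 + 512 + 128 + 64 + 8 + 2 in binary powers of 2.
So 5^1738 ≡ 441 · 867 · 1085 · 895 · 1089 · 25 ≡ 474 (mod 1739).
Since 474 ≠ 1, base 5 is a Fermat witness: 1739 is composite.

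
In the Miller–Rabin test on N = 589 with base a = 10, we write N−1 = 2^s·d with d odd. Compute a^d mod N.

221

589 − 1 = 588 = 2^2 · 147, so d = 147.
10^1 ≡ 10 (mod 589)
10^2 ≡ 10^2 = 100 ≡ 100 (mod 589)
10^4 ≡ 100^2 = 10000 ≡ 576 (mod 589)
10^8 ≡ 576^2 = 331776 ≡ 169 (mod 589)
10^16 ≡ 169^2 = 28561 ≡ 289 (mod 589)
10^32 ≡ 289^2 = 83521 ≡ 472 (mod 589)
10^64 ≡ 472^2 = 222784 ≡ 142 (mod 589)
10^128 ≡ 142^2 = 20164 ≡ 138 (mod 589)
147 = 128 + 16 + 2 + 1 in binary powers of 2.
So 10^147 ≡ 138 · 289 · 100 · 10 ≡ 221 (mod 589).
Squaring chain: 221 → 543; never reaches −1, so base 10 is a Miller–Rabin witness that 589 is composite.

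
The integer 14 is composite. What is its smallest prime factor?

2

14 is even: 2 divides it.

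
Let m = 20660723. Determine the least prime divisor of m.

20660723 is odd.
Digit sum 26, not divisible by 3.
Ends in 3: not divisible by 5.
7: 20660723 = 7·2951531 + 6
11: 20660723 = 11·1878247 + 6
13: 20660723 = 13·1589286 + 5
17: 20660723 = 17·1215336 + 11
19: 20660723 = 19·1087406 + 9
23: 20660723 = 23·898292 + 7
29: 20660723 = 29·712438 + 21
31: 20660723 = 31·666474 + 29
37: 20660723 = 37·558397 + 34
41: 20660723 = 41·503920 + 3
43: 20660723 = 43·480481 + 40
47: 20660723 = 47·439589 + 40
53: 20660723 = 53·389824 + 51
59: 20660723 = 59·350181 + 44
61: 20660723 = 61·338700 + 23
67: 20660723 = 67·308369

67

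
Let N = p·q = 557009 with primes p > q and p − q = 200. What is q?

653

Since p = q + 200, we have 557009 = q(q + 200), so q² + 200q − 557009 = 0.
Discriminant: 200² + 4·557009 = 40000 + 2228036 = 2268036; √2268036 = 1506.
q = (−200 + 1506)/2 = 653, and p = q + 200 = 853.
Check: 653 · 853 = 557009.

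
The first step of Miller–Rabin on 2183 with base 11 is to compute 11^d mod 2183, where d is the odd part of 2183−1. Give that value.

1026

2183 − 1 = 2182 = 2^1 · 1091, so d = 1091.
11^1 ≡ 11 (mod 2183)
11^2 ≡ 11^2 = 121 ≡ 121 (mod 2183)
11^4 ≡ 121^2 = 14641 ≡ 1543 (mod 2183)
11^8 ≡ 1543^2 = 2380849 ≡ 1379 (mod 2183)
11^16 ≡ 1379^2 = 1901641 ≡ 248 (mod 2183)
11^32 ≡ 248^2 = 61504 ≡ 380 (mod 2183)
11^64 ≡ 380^2 = 144400 ≡ 322 (mod 2183)
11^128 ≡ 322^2 = 103684 ≡ 1083 (mod 2183)
11^256 ≡ 1083^2 = 1172889 ≡ 618 (mod 2183)
11^512 ≡ 618^2 = 381924 ≡ 2082 (mod 2183)
11^1024 ≡ 2082^2 = 4334724 ≡ 1469 (mod 2183)
1091 = 1024 + 64 + 2 + 1 in binary powers of 2.
So 11^1091 ≡ 1469 · 322 · 121 · 11 ≡ 1026 (mod 2183).
Squaring chain: 1026; never reaches −1, so base 11 is a Miller–Rabin witness that 2183 is composite.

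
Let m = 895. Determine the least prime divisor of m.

5

895 is odd.
Digit sum 22, not divisible by 3.
Ends in 5: divisible by 5.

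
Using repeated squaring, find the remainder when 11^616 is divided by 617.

11^1 ≡ 11 (mod 617)
11^2 ≡ 11^2 = 121 ≡ 121 (mod 617)
11^4 ≡ 121^2 = 14641 ≡ 450 (mod 617)
11^8 ≡ 450^2 = 202500 ≡ 124 (mod 617)
11^16 ≡ 124^2 = 15376 ≡ 568 (mod 617)
11^32 ≡ 568^2 = 322624 ≡ 550 (mod 617)
11^64 ≡ 550^2 = 302500 ≡ 170 (mod 617)
11^128 ≡ 170^2 = 28900 ≡ 518 (mod 617)
11^256 ≡ 518^2 = 268324 ≡ 546 (mod 617)
11^512 ≡ 546^2 = 298116 ≡ 105 (mod 617)
616 = 512 + 64 + 32 + 8 in binary powers of 2.
So 11^616 ≡ 105 · 170 · 550 · 124 ≡ 1 (mod 617).
Since the result is 1, base 11 gives no evidence that 617 is composite.

1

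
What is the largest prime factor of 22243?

59

22243 = 13 · 1711
1711 = 29 · 59
59 is prime.
So 22243 = 13 · 29 · 59; the largest prime factor is 59.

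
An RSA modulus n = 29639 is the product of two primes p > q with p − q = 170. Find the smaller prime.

Since p = q + 170, we have 29639 = q(q + 170), so q² + 170q − 29639 = 0.
Discriminant: 170² + 4·29639 = 28900 + 118556 = 147456; √147456 = 384.
q = (−170 + 384)/2 = 107, and p = q + 170 = 277.
Check: 107 · 277 = 29639.

107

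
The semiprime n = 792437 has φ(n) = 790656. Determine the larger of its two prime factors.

929

φ(n) = (p−1)(q−1) = n − (p+q) + 1, so p + q = 792437 − 790656 + 1 = 1782.
p and q are the roots of t² − 1782t + 792437 = 0.
Discriminant: 1782² − 4·792437 = 3175524 − 3169748 = 5776; √5776 = 76.
q = (1782 − 76)/2 = 853, p = (1782 + 76)/2 = 929.
Check: 853 · 929 = 792437.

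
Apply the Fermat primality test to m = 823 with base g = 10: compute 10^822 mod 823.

1

10^1 ≡ 10 (mod 823)
10^2 ≡ 10^2 = 100 ≡ 100 (mod 823)
10^4 ≡ 100^2 = 10000 ≡ 124 (mod 823)
10^8 ≡ 124^2 = 15376 ≡ 562 (mod 823)
10^16 ≡ 562^2 = 315844 ≡ 635 (mod 823)
10^32 ≡ 635^2 = 403225 ≡ 778 (mod 823)
10^64 ≡ 778^2 = 605284 ≡ 379 (mod 823)
10^128 ≡ 379^2 = 143641 ≡ 439 (mod 823)
10^256 ≡ 439^2 = 192721 ≡ 139 (mod 823)
10^512 ≡ 139^2 = 19321 ≡ 392 (mod 823)
822 = 512 + 256 + 32 + 16 + 4 + 2 in binary powers of 2.
So 10^822 ≡ 392 · 139 · 778 · 635 · 124 · 100 ≡ 1 (mod 823).
Since the result is 1, base 10 gives no evidence that 823 is composite.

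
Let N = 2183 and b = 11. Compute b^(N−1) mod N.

11^1 ≡ 11 (mod 2183)
11^2 ≡ 11^2 = 121 ≡ 121 (mod 2183)
11^4 ≡ 121^2 = 14641 ≡ 1543 (mod 2183)
11^8 ≡ 1543^2 = 2380849 ≡ 1379 (mod 2183)
11^16 ≡ 1379^2 = 1901641 ≡ 248 (mod 2183)
11^32 ≡ 248^2 = 61504 ≡ 380 (mod 2183)
11^64 ≡ 380^2 = 144400 ≡ 322 (mod 2183)
11^128 ≡ 322^2 = 103684 ≡ 1083 (mod 2183)
11^256 ≡ 1083^2 = 1172889 ≡ 618 (mod 2183)
11^512 ≡ 618^2 = 381924 ≡ 2082 (mod 2183)
11^1024 ≡ 2082^2 = 4334724 ≡ 1469 (mod 2183)
11^2048 ≡ 1469^2 = 2157961 ≡ 1157 (mod 2183)
2182 = 2048 + 128 + 4 + 2 in binary powers of 2.
So 11^2182 ≡ 1157 · 1083 · 1543 · 121 ≡ 470 (mod 2183).
Since 470 ≠ 1, base 11 is a Fermat witness: 2183 is composite.

470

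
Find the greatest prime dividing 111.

37

111 = 3 · 37
37 is prime.
So 111 = 3 · 37; the largest prime factor is 37.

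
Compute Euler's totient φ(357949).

336336

Factor: 357949 = 23 · 79 · 197.
φ(357949) = (23−1) · (79−1) · (197−1) = 22 · 78 · 196 = 336336.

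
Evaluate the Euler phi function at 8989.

8800

Factor: 8989 = 89 · 101.
φ(8989) = (89−1) · (101−1) = 88 · 100 = 8800.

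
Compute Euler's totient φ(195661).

Factor: 195661 = 23 · 47 · 181.
φ(195661) = (23−1) · (47−1) · (181−1) = 22 · 46 · 180 = 182160.

182160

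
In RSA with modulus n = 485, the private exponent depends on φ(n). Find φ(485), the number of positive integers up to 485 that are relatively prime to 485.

384

Factor: 485 = 5 · 97.
φ(485) = (5−1) · (97−1) = 4 · 96 = 384.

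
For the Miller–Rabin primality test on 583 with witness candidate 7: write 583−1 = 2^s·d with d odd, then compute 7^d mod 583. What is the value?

583 − 1 = 582 = 2^1 · 291, so d = 291.
7^1 ≡ 7 (mod 583)
7^2 ≡ 7^2 = 49 ≡ 49 (mod 583)
7^4 ≡ 49^2 = 2401 ≡ 69 (mod 583)
7^8 ≡ 69^2 = 4761 ≡ 97 (mod 583)
7^16 ≡ 97^2 = 9409 ≡ 81 (mod 583)
7^32 ≡ 81^2 = 6561 ≡ 148 (mod 583)
7^64 ≡ 148^2 = 21904 ≡ 333 (mod 583)
7^128 ≡ 333^2 = 110889 ≡ 119 (mod 583)
7^256 ≡ 119^2 = 14161 ≡ 169 (mod 583)
291 = 256 + 32 + 2 + 1 in binary powers of 2.
So 7^291 ≡ 169 · 148 · 49 · 7 ≡ 271 (mod 583).
Squaring chain: 271; never reaches −1, so base 7 is a Miller–Rabin witness that 583 is composite.

271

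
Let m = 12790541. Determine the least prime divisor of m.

61

12790541 is odd.
Digit sum 29, not divisible by 3.
Ends in 1: not divisible by 5.
7: 12790541 = 7·1827220 + 1
11: 12790541 = 11·1162776 + 5
13: 12790541 = 13·983887 + 10
17: 12790541 = 17·752384 + 13
19: 12790541 = 19·673186 + 7
23: 12790541 = 23·556110 + 11
29: 12790541 = 29·441053 + 4
31: 12790541 = 31·412598 + 3
37: 12790541 = 37·345690 + 11
41: 12790541 = 41·311964 + 17
43: 12790541 = 43·297454 + 19
47: 12790541 = 47·272139 + 8
53: 12790541 = 53·241330 + 51
59: 12790541 = 59·216788 + 49
61: 12790541 = 61·209681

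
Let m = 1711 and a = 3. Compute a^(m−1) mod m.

1082

3^1 ≡ 3 (mod 1711)
3^2 ≡ 3^2 = 9 ≡ 9 (mod 1711)
3^4 ≡ 9^2 = 81 ≡ 81 (mod 1711)
3^8 ≡ 81^2 = 6561 ≡ 1428 (mod 1711)
3^16 ≡ 1428^2 = 2039184 ≡ 1383 (mod 1711)
3^32 ≡ 1383^2 = 1912689 ≡ 1502 (mod 1711)
3^64 ≡ 1502^2 = 2256004 ≡ 906 (mod 1711)
3^128 ≡ 906^2 = 820836 ≡ 1267 (mod 1711)
3^256 ≡ 1267^2 = 1605289 ≡ 371 (mod 1711)
3^512 ≡ 371^2 = 137641 ≡ 761 (mod 1711)
3^1024 ≡ 761^2 = 579121 ≡ 803 (mod 1711)
1710 = 1024 + 512 + 128 + 32 + 8 + 4 + 2 in binary powers of 2.
So 3^1710 ≡ 803 · 761 · 1267 · 1502 · 1428 · 81 · 9 ≡ 1082 (mod 1711).
Since 1082 ≠ 1, base 3 is a Fermat witness: 1711 is composite.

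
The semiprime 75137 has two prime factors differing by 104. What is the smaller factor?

Since p = q + 104, we have 75137 = q(q + 104), so q² + 104q − 75137 = 0.
Discriminant: 104² + 4·75137 = 10816 + 300548 = 311364; √311364 = 558.
q = (−104 + 558)/2 = 227, and p = q + 104 = 331.
Check: 227 · 331 = 75137.

227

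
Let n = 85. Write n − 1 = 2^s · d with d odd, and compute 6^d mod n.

85 − 1 = 84 = 2^2 · 21, so d = 21.
6^1 ≡ 6 (mod 85)
6^2 ≡ 6^2 = 36 ≡ 36 (mod 85)
6^4 ≡ 36^2 = 1296 ≡ 21 (mod 85)
6^8 ≡ 21^2 = 441 ≡ 16 (mod 85)
6^16 ≡ 16^2 = 256 ≡ 1 (mod 85)
21 = 16 + 4 + 1 in binary powers of 2.
So 6^21 ≡ 1 · 21 · 6 ≡ 41 (mod 85).
Squaring chain: 41 → 66; never reaches −1, so base 6 is a Miller–Rabin witness that 85 is composite.

41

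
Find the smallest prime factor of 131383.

131383 is odd.
Digit sum 19, not divisible by 3.
Ends in 3: not divisible by 5.
7: 131383 = 7·18769

7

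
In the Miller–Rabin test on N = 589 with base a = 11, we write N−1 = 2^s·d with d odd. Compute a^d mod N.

77

589 − 1 = 588 = 2^2 · 147, so d = 147.
11^1 ≡ 11 (mod 589)
11^2 ≡ 11^2 = 121 ≡ 121 (mod 589)
11^4 ≡ 121^2 = 14641 ≡ 505 (mod 589)
11^8 ≡ 505^2 = 255025 ≡ 577 (mod 589)
11^16 ≡ 577^2 = 332929 ≡ 144 (mod 589)
11^32 ≡ 144^2 = 20736 ≡ 121 (mod 589)
11^64 ≡ 121^2 = 14641 ≡ 505 (mod 589)
11^128 ≡ 505^2 = 255025 ≡ 577 (mod 589)
147 = 128 + 16 + 2 + 1 in binary powers of 2.
So 11^147 ≡ 577 · 144 · 121 · 11 ≡ 77 (mod 589).
Squaring chain: 77 → 39; never reaches −1, so base 11 is a Miller–Rabin witness that 589 is composite.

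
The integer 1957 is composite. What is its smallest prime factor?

1957 is odd.
Digit sum 22, not divisible by 3.
Ends in 7: not divisible by 5.
7: 1957 = 7·279 + 4
11: 1957 = 11·177 + 10
13: 1957 = 13·150 + 7
17: 1957 = 17·115 + 2
19: 1957 = 19·103

19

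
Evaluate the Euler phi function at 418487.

399040

Factor: 418487 = 41 · 59 · 173.
φ(418487) = (41−1) · (59−1) · (173−1) = 40 · 58 · 172 = 399040.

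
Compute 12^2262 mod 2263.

593

12^1 ≡ 12 (mod 2263)
12^2 ≡ 12^2 = 144 ≡ 144 (mod 2263)
12^4 ≡ 144^2 = 20736 ≡ 369 (mod 2263)
12^8 ≡ 369^2 = 136161 ≡ 381 (mod 2263)
12^16 ≡ 381^2 = 145161 ≡ 329 (mod 2263)
12^32 ≡ 329^2 = 108241 ≡ 1880 (mod 2263)
12^64 ≡ 1880^2 = 3534400 ≡ 1857 (mod 2263)
12^128 ≡ 1857^2 = 3448449 ≡ 1900 (mod 2263)
12^256 ≡ 1900^2 = 3610000 ≡ 515 (mod 2263)
12^512 ≡ 515^2 = 265225 ≡ 454 (mod 2263)
12^1024 ≡ 454^2 = 206116 ≡ 183 (mod 2263)
12^2048 ≡ 183^2 = 33489 ≡ 1807 (mod 2263)
2262 = 2048 + 128 + 64 + 16 + 4 + 2 in binary powers of 2.
So 12^2262 ≡ 1807 · 1900 · 1857 · 329 · 369 · 144 ≡ 593 (mod 2263).
Since 593 ≠ 1, base 12 is a Fermat witness: 2263 is composite.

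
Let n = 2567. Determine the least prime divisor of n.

2567 is odd.
Digit sum 20, not divisible by 3.
Ends in 7: not divisible by 5.
7: 2567 = 7·366 + 5
11: 2567 = 11·233 + 4
13: 2567 = 13·197 + 6
17: 2567 = 17·151

17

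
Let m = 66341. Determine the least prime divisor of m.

11

66341 is odd.
Digit sum 20, not divisible by 3.
Ends in 1: not divisible by 5.
7: 66341 = 7·9477 + 2
11: 66341 = 11·6031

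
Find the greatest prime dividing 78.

13

78 = 2 · 39
39 = 3 · 13
13 is prime.
So 78 = 2 · 3 · 13; the largest prime factor is 13.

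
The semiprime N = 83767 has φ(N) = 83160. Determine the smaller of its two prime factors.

φ(n) = (p−1)(q−1) = n − (p+q) + 1, so p + q = 83767 − 83160 + 1 = 608.
p and q are the roots of t² − 608t + 83767 = 0.
Discriminant: 608² − 4·83767 = 369664 − 335068 = 34596; √34596 = 186.
q = (608 − 186)/2 = 211, p = (608 + 186)/2 = 397.
Check: 211 · 397 = 83767.

211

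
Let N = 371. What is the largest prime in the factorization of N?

371 = 7 · 53
53 is prime.
So 371 = 7 · 53; the largest prime factor is 53.

53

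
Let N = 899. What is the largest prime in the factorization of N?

31

899 = 29 · 31
31 is prime.
So 899 = 29 · 31; the largest prime factor is 31.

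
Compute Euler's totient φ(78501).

51680

Factor: 78501 = 3 · 137 · 191.
φ(78501) = (3−1) · (137−1) · (191−1) = 2 · 136 · 190 = 51680.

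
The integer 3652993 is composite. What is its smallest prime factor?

3652993 is odd.
Digit sum 37, not divisible by 3.
Ends in 3: not divisible by 5.
7: 3652993 = 7·521856 + 1
11: 3652993 = 11·332090 + 3
13: 3652993 = 13·280999 + 6
17: 3652993 = 17·214881 + 16
19: 3652993 = 19·192262 + 15
23: 3652993 = 23·158825 + 18
29: 3652993 = 29·125965 + 8
31: 3652993 = 31·117838 + 15
37: 3652993 = 37·98729 + 20
41: 3652993 = 41·89097 + 16
43: 3652993 = 43·84953 + 14
47: 3652993 = 47·77723 + 12
53: 3652993 = 53·68924 + 21
59: 3652993 = 59·61915 + 8
61: 3652993 = 61·59885 + 8
67: 3652993 = 67·54522 + 19
71: 3652993 = 71·51450 + 43
73: 3652993 = 73·50041

73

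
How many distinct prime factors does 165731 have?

165731 = 53^2 · 59
165731 = 53^2 · 59, which has 2 distinct prime factors.

2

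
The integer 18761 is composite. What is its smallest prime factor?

18761 is odd.
Digit sum 23, not divisible by 3.
Ends in 1: not divisible by 5.
7: 18761 = 7·2680 + 1
11: 18761 = 11·1705 + 6
13: 18761 = 13·1443 + 2
17: 18761 = 17·1103 + 10
19: 18761 = 19·987 + 8
23: 18761 = 23·815 + 16
29: 18761 = 29·646 + 27
31: 18761 = 31·605 + 6
37: 18761 = 37·507 + 2
41: 18761 = 41·457 + 24
43: 18761 = 43·436 + 13
47: 18761 = 47·399 + 8
53: 18761 = 53·353 + 52
59: 18761 = 59·317 + 58
61: 18761 = 61·307 + 34
67: 18761 = 67·280 + 1
71: 18761 = 71·264 + 17
73: 18761 = 73·257

73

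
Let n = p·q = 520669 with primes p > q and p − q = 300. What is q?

587

Since p = q + 300, we have 520669 = q(q + 300), so q² + 300q − 520669 = 0.
Discriminant: 300² + 4·520669 = 90000 + 2082676 = 2172676; √2172676 = 1474.
q = (−300 + 1474)/2 = 587, and p = q + 300 = 887.
Check: 587 · 887 = 520669.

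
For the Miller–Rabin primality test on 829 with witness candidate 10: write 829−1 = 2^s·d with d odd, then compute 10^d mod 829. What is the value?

829 − 1 = 828 = 2^2 · 207, so d = 207.
10^1 ≡ 10 (mod 829)
10^2 ≡ 10^2 = 100 ≡ 100 (mod 829)
10^4 ≡ 100^2 = 10000 ≡ 52 (mod 829)
10^8 ≡ 52^2 = 2704 ≡ 217 (mod 829)
10^16 ≡ 217^2 = 47089 ≡ 665 (mod 829)
10^32 ≡ 665^2 = 442225 ≡ 368 (mod 829)
10^64 ≡ 368^2 = 135424 ≡ 297 (mod 829)
10^128 ≡ 297^2 = 88209 ≡ 335 (mod 829)
207 = 128 + 64 + 8 + 4 + 2 + 1 in binary powers of 2.
So 10^207 ≡ 335 · 297 · 217 · 52 · 100 · 10 ≡ 583 (mod 829).
Squaring chain: 583 → 828; reaches −1, so base 10 does not prove 829 composite.

583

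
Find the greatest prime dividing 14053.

47

14053 = 13 · 1081
1081 = 23 · 47
47 is prime.
So 14053 = 13 · 23 · 47; the largest prime factor is 47.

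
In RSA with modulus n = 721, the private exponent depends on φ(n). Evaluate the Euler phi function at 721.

Factor: 721 = 7 · 103.
φ(721) = (7−1) · (103−1) = 6 · 102 = 612.

612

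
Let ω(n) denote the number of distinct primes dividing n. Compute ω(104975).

4

104975 = 5^2 · 4199
4199 = 13 · 323
323 = 17 · 19
104975 = 5^2 · 13 · 17 · 19, which has 4 distinct prime factors.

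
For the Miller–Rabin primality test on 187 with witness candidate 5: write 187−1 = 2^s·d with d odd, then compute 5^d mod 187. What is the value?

37

187 − 1 = 186 = 2^1 · 93, so d = 93.
5^1 ≡ 5 (mod 187)
5^2 ≡ 5^2 = 25 ≡ 25 (mod 187)
5^4 ≡ 25^2 = 625 ≡ 64 (mod 187)
5^8 ≡ 64^2 = 4096 ≡ 169 (mod 187)
5^16 ≡ 169^2 = 28561 ≡ 137 (mod 187)
5^32 ≡ 137^2 = 18769 ≡ 69 (mod 187)
5^64 ≡ 69^2 = 4761 ≡ 86 (mod 187)
93 = 64 + 16 + 8 + 4 + 1 in binary powers of 2.
So 5^93 ≡ 86 · 137 · 169 · 64 · 5 ≡ 37 (mod 187).
Squaring chain: 37; never reaches −1, so base 5 is a Miller–Rabin witness that 187 is composite.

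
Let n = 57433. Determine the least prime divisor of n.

57433 is odd.
Digit sum 22, not divisible by 3.
Ends in 3: not divisible by 5.
7: 57433 = 7·8204 + 5
11: 57433 = 11·5221 + 2
13: 57433 = 13·4417 + 12
17: 57433 = 17·3378 + 7
19: 57433 = 19·3022 + 15
23: 57433 = 23·2497 + 2
29: 57433 = 29·1980 + 13
31: 57433 = 31·1852 + 21
37: 57433 = 37·1552 + 9
41: 57433 = 41·1400 + 33
43: 57433 = 43·1335 + 28
47: 57433 = 47·1221 + 46
53: 57433 = 53·1083 + 34
59: 57433 = 59·973 + 26
61: 57433 = 61·941 + 32
67: 57433 = 67·857 + 14
71: 57433 = 71·808 + 65
73: 57433 = 73·786 + 55
79: 57433 = 79·727

79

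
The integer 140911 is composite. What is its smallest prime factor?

140911 is odd.
Digit sum 16, not divisible by 3.
Ends in 1: not divisible by 5.
7: 140911 = 7·20130 + 1
11: 140911 = 11·12810 + 1
13: 140911 = 13·10839 + 4
17: 140911 = 17·8288 + 15
19: 140911 = 19·7416 + 7
23: 140911 = 23·6126 + 13
29: 140911 = 29·4859

29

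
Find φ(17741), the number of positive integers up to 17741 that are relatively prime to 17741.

Factor: 17741 = 113 · 157.
φ(17741) = (113−1) · (157−1) = 112 · 156 = 17472.

17472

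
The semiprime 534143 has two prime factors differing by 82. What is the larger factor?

773

Since p = q + 82, we have 534143 = q(q + 82), so q² + 82q − 534143 = 0.
Discriminant: 82² + 4·534143 = 6724 + 2136572 = 2143296; √2143296 = 1464.
q = (−82 + 1464)/2 = 691, and p = q + 82 = 773.
Check: 691 · 773 = 534143.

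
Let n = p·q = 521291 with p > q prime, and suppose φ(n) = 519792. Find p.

φ(n) = (p−1)(q−1) = n − (p+q) + 1, so p + q = 521291 − 519792 + 1 = 1500.
p and q are the roots of t² − 1500t + 521291 = 0.
Discriminant: 1500² − 4·521291 = 2250000 − 2085164 = 164836; √164836 = 406.
q = (1500 − 406)/2 = 547, p = (1500 + 406)/2 = 953.
Check: 547 · 953 = 521291.

953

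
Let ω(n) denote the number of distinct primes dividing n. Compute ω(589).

589 = 19 · 31
589 = 19 · 31, which has 2 distinct prime factors.

2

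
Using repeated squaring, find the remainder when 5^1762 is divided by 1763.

1665

5^1 ≡ 5 (mod 1763)
5^2 ≡ 5^2 = 25 ≡ 25 (mod 1763)
5^4 ≡ 25^2 = 625 ≡ 625 (mod 1763)
5^8 ≡ 625^2 = 390625 ≡ 1002 (mod 1763)
5^16 ≡ 1002^2 = 1004004 ≡ 857 (mod 1763)
5^32 ≡ 857^2 = 734449 ≡ 1041 (mod 1763)
5^64 ≡ 1041^2 = 1083681 ≡ 1199 (mod 1763)
5^128 ≡ 1199^2 = 1437601 ≡ 756 (mod 1763)
5^256 ≡ 756^2 = 571536 ≡ 324 (mod 1763)
5^512 ≡ 324^2 = 104976 ≡ 959 (mod 1763)
5^1024 ≡ 959^2 = 919681 ≡ 1158 (mod 1763)
1762 = 1024 + 512 + 128 + 64 + 32 + 2 in binary powers of 2.
So 5^1762 ≡ 1158 · 959 · 756 · 1199 · 1041 · 25 ≡ 1665 (mod 1763).
Since 1665 ≠ 1, base 5 is a Fermat witness: 1763 is composite.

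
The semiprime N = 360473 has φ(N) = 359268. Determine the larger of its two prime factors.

659

φ(n) = (p−1)(q−1) = n − (p+q) + 1, so p + q = 360473 − 359268 + 1 = 1206.
p and q are the roots of t² − 1206t + 360473 = 0.
Discriminant: 1206² − 4·360473 = 1454436 − 1441892 = 12544; √12544 = 112.
q = (1206 − 112)/2 = 547, p = (1206 + 112)/2 = 659.
Check: 547 · 659 = 360473.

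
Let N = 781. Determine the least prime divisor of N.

11

781 is odd.
Digit sum 16, not divisible by 3.
Ends in 1: not divisible by 5.
7: 781 = 7·111 + 4
11: 781 = 11·71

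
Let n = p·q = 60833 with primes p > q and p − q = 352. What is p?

Since p = q + 352, we have 60833 = q(q + 352), so q² + 352q − 60833 = 0.
Discriminant: 352² + 4·60833 = 123904 + 243332 = 367236; √367236 = 606.
q = (−352 + 606)/2 = 127, and p = q + 352 = 479.
Check: 127 · 479 = 60833.

479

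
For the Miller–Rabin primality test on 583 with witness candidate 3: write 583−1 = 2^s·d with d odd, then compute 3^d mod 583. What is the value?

234

583 − 1 = 582 = 2^1 · 291, so d = 291.
3^1 ≡ 3 (mod 583)
3^2 ≡ 3^2 = 9 ≡ 9 (mod 583)
3^4 ≡ 9^2 = 81 ≡ 81 (mod 583)
3^8 ≡ 81^2 = 6561 ≡ 148 (mod 583)
3^16 ≡ 148^2 = 21904 ≡ 333 (mod 583)
3^32 ≡ 333^2 = 110889 ≡ 119 (mod 583)
3^64 ≡ 119^2 = 14161 ≡ 169 (mod 583)
3^128 ≡ 169^2 = 28561 ≡ 577 (mod 583)
3^256 ≡ 577^2 = 332929 ≡ 36 (mod 583)
291 = 256 + 32 + 2 + 1 in binary powers of 2.
So 3^291 ≡ 36 · 119 · 9 · 3 ≡ 234 (mod 583).
Squaring chain: 234; never reaches −1, so base 3 is a Miller–Rabin witness that 583 is composite.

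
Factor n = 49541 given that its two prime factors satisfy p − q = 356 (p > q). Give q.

107

Since p = q + 356, we have 49541 = q(q + 356), so q² + 356q − 49541 = 0.
Discriminant: 356² + 4·49541 = 126736 + 198164 = 324900; √324900 = 570.
q = (−356 + 570)/2 = 107, and p = q + 356 = 463.
Check: 107 · 463 = 49541.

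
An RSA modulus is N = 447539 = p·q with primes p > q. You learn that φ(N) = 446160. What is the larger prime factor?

φ(n) = (p−1)(q−1) = n − (p+q) + 1, so p + q = 447539 − 446160 + 1 = 1380.
p and q are the roots of t² − 1380t + 447539 = 0.
Discriminant: 1380² − 4·447539 = 1904400 − 1790156 = 114244; √114244 = 338.
q = (1380 − 338)/2 = 521, p = (1380 + 338)/2 = 859.
Check: 521 · 859 = 447539.

859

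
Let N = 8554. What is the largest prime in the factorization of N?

47

8554 = 2 · 4277
4277 = 7 · 611
611 = 13 · 47
47 is prime.
So 8554 = 2 · 7 · 13 · 47; the largest prime factor is 47.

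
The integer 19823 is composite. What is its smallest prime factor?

43

19823 is odd.
Digit sum 23, not divisible by 3.
Ends in 3: not divisible by 5.
7: 19823 = 7·2831 + 6
11: 19823 = 11·1802 + 1
13: 19823 = 13·1524 + 11
17: 19823 = 17·1166 + 1
19: 19823 = 19·1043 + 6
23: 19823 = 23·861 + 20
29: 19823 = 29·683 + 16
31: 19823 = 31·639 + 14
37: 19823 = 37·535 + 28
41: 19823 = 41·483 + 20
43: 19823 = 43·461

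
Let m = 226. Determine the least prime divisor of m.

226 is even: 2 divides it.

2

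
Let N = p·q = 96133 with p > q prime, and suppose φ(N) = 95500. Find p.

φ(n) = (p−1)(q−1) = n − (p+q) + 1, so p + q = 96133 − 95500 + 1 = 634.
p and q are the roots of t² − 634t + 96133 = 0.
Discriminant: 634² − 4·96133 = 401956 − 384532 = 17424; √17424 = 132.
q = (634 − 132)/2 = 251, p = (634 + 132)/2 = 383.
Check: 251 · 383 = 96133.

383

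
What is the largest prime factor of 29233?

29233 = 23 · 1271
1271 = 31 · 41
41 is prime.
So 29233 = 23 · 31 · 41; the largest prime factor is 41.

41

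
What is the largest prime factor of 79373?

29

79373 = 7 · 11339
11339 = 17 · 667
667 = 23 · 29
29 is prime.
So 79373 = 7 · 17 · 23 · 29; the largest prime factor is 29.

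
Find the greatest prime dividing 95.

19

95 = 5 · 19
19 is prime.
So 95 = 5 · 19; the largest prime factor is 19.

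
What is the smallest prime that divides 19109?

97

19109 is odd.
Digit sum 20, not divisible by 3.
Ends in 9: not divisible by 5.
7: 19109 = 7·2729 + 6
11: 19109 = 11·1737 + 2
13: 19109 = 13·1469 + 12
17: 19109 = 17·1124 + 1
19: 19109 = 19·1005 + 14
23: 19109 = 23·830 + 19
29: 19109 = 29·658 + 27
31: 19109 = 31·616 + 13
37: 19109 = 37·516 + 17
41: 19109 = 41·466 + 3
43: 19109 = 43·444 + 17
47: 19109 = 47·406 + 27
53: 19109 = 53·360 + 29
59: 19109 = 59·323 + 52
61: 19109 = 61·313 + 16
67: 19109 = 67·285 + 14
71: 19109 = 71·269 + 10
73: 19109 = 73·261 + 56
79: 19109 = 79·241 + 70
83: 19109 = 83·230 + 19
89: 19109 = 89·214 + 63
97: 19109 = 97·197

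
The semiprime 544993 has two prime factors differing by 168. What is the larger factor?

Since p = q + 168, we have 544993 = q(q + 168), so q² + 168q − 544993 = 0.
Discriminant: 168² + 4·544993 = 28224 + 2179972 = 2208196; √2208196 = 1486.
q = (−168 + 1486)/2 = 659, and p = q + 168 = 827.
Check: 659 · 827 = 544993.

827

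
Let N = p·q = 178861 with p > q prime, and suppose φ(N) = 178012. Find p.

φ(n) = (p−1)(q−1) = n − (p+q) + 1, so p + q = 178861 − 178012 + 1 = 850.
p and q are the roots of t² − 850t + 178861 = 0.
Discriminant: 850² − 4·178861 = 722500 − 715444 = 7056; √7056 = 84.
q = (850 − 84)/2 = 383, p = (850 + 84)/2 = 467.
Check: 383 · 467 = 178861.

467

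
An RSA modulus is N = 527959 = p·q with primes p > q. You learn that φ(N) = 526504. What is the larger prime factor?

773

φ(n) = (p−1)(q−1) = n − (p+q) + 1, so p + q = 527959 − 526504 + 1 = 1456.
p and q are the roots of t² − 1456t + 527959 = 0.
Discriminant: 1456² − 4·527959 = 2119936 − 2111836 = 8100; √8100 = 90.
q = (1456 − 90)/2 = 683, p = (1456 + 90)/2 = 773.
Check: 683 · 773 = 527959.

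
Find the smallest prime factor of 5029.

5029 is odd.
Digit sum 16, not divisible by 3.
Ends in 9: not divisible by 5.
7: 5029 = 7·718 + 3
11: 5029 = 11·457 + 2
13: 5029 = 13·386 + 11
17: 5029 = 17·295 + 14
19: 5029 = 19·264 + 13
23: 5029 = 23·218 + 15
29: 5029 = 29·173 + 12
31: 5029 = 31·162 + 7
37: 5029 = 37·135 + 34
41: 5029 = 41·122 + 27
43: 5029 = 43·116 + 41
47: 5029 = 47·107

47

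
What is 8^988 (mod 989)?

8^1 ≡ 8 (mod 989)
8^2 ≡ 8^2 = 64 ≡ 64 (mod 989)
8^4 ≡ 64^2 = 4096 ≡ 140 (mod 989)
8^8 ≡ 140^2 = 19600 ≡ 809 (mod 989)
8^16 ≡ 809^2 = 654481 ≡ 752 (mod 989)
8^32 ≡ 752^2 = 565504 ≡ 785 (mod 989)
8^64 ≡ 785^2 = 616225 ≡ 78 (mod 989)
8^128 ≡ 78^2 = 6084 ≡ 150 (mod 989)
8^256 ≡ 150^2 = 22500 ≡ 742 (mod 989)
8^512 ≡ 742^2 = 550564 ≡ 680 (mod 989)
988 = 512 + 256 + 128 + 64 + 16 + 8 + 4 in binary powers of 2.
So 8^988 ≡ 680 · 742 · 150 · 78 · 752 · 809 · 140 ≡ 78 (mod 989).
Since 78 ≠ 1, base 8 is a Fermat witness: 989 is composite.

78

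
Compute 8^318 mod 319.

236

8^1 ≡ 8 (mod 319)
8^2 ≡ 8^2 = 64 ≡ 64 (mod 319)
8^4 ≡ 64^2 = 4096 ≡ 268 (mod 319)
8^8 ≡ 268^2 = 71824 ≡ 49 (mod 319)
8^16 ≡ 49^2 = 2401 ≡ 168 (mod 319)
8^32 ≡ 168^2 = 28224 ≡ 152 (mod 319)
8^64 ≡ 152^2 = 23104 ≡ 136 (mod 319)
8^128 ≡ 136^2 = 18496 ≡ 313 (mod 319)
8^256 ≡ 313^2 = 97969 ≡ 36 (mod 319)
318 = 256 + 32 + 16 + 8 + 4 + 2 in binary powers of 2.
So 8^318 ≡ 36 · 152 · 168 · 49 · 268 · 64 ≡ 236 (mod 319).
Since 236 ≠ 1, base 8 is a Fermat witness: 319 is composite.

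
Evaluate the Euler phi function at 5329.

Factor: 5329 = 73^2.
φ(5329) = 73^1·(73−1) = 5256.

5256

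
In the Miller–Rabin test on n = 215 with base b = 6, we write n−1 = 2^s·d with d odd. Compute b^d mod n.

36

215 − 1 = 214 = 2^1 · 107, so d = 107.
6^1 ≡ 6 (mod 215)
6^2 ≡ 6^2 = 36 ≡ 36 (mod 215)
6^4 ≡ 36^2 = 1296 ≡ 6 (mod 215)
6^8 ≡ 6^2 = 36 ≡ 36 (mod 215)
6^16 ≡ 36^2 = 1296 ≡ 6 (mod 215)
6^32 ≡ 6^2 = 36 ≡ 36 (mod 215)
6^64 ≡ 36^2 = 1296 ≡ 6 (mod 215)
107 = 64 + 32 + 8 + 2 + 1 in binary powers of 2.
So 6^107 ≡ 6 · 36 · 36 · 36 · 6 ≡ 36 (mod 215).
Squaring chain: 36; never reaches −1, so base 6 is a Miller–Rabin witness that 215 is composite.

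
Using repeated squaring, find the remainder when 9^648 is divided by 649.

454

9^1 ≡ 9 (mod 649)
9^2 ≡ 9^2 = 81 ≡ 81 (mod 649)
9^4 ≡ 81^2 = 6561 ≡ 71 (mod 649)
9^8 ≡ 71^2 = 5041 ≡ 498 (mod 649)
9^16 ≡ 498^2 = 248004 ≡ 86 (mod 649)
9^32 ≡ 86^2 = 7396 ≡ 257 (mod 649)
9^64 ≡ 257^2 = 66049 ≡ 500 (mod 649)
9^128 ≡ 500^2 = 250000 ≡ 135 (mod 649)
9^256 ≡ 135^2 = 18225 ≡ 53 (mod 649)
9^512 ≡ 53^2 = 2809 ≡ 213 (mod 649)
648 = 512 + 128 + 8 in binary powers of 2.
So 9^648 ≡ 213 · 135 · 498 ≡ 454 (mod 649).
Since 454 ≠ 1, base 9 is a Fermat witness: 649 is composite.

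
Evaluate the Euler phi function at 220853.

208656

Factor: 220853 = 37 · 47 · 127.
φ(220853) = (37−1) · (47−1) · (127−1) = 36 · 46 · 126 = 208656.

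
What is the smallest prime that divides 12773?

12773 is odd.
Digit sum 20, not divisible by 3.
Ends in 3: not divisible by 5.
7: 12773 = 7·1824 + 5
11: 12773 = 11·1161 + 2
13: 12773 = 13·982 + 7
17: 12773 = 17·751 + 6
19: 12773 = 19·672 + 5
23: 12773 = 23·555 + 8
29: 12773 = 29·440 + 13
31: 12773 = 31·412 + 1
37: 12773 = 37·345 + 8
41: 12773 = 41·311 + 22
43: 12773 = 43·297 + 2
47: 12773 = 47·271 + 36
53: 12773 = 53·241

53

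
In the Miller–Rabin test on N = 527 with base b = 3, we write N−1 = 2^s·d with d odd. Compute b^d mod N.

527 − 1 = 526 = 2^1 · 263, so d = 263.
3^1 ≡ 3 (mod 527)
3^2 ≡ 3^2 = 9 ≡ 9 (mod 527)
3^4 ≡ 9^2 = 81 ≡ 81 (mod 527)
3^8 ≡ 81^2 = 6561 ≡ 237 (mod 527)
3^16 ≡ 237^2 = 56169 ≡ 307 (mod 527)
3^32 ≡ 307^2 = 94249 ≡ 443 (mod 527)
3^64 ≡ 443^2 = 196249 ≡ 205 (mod 527)
3^128 ≡ 205^2 = 42025 ≡ 392 (mod 527)
3^256 ≡ 392^2 = 153664 ≡ 307 (mod 527)
263 = 256 + 4 + 2 + 1 in binary powers of 2.
So 3^263 ≡ 307 · 81 · 9 · 3 ≡ 11 (mod 527).
Squaring chain: 11; never reaches −1, so base 3 is a Miller–Rabin witness that 527 is composite.

11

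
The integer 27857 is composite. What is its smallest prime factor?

27857 is odd.
Digit sum 29, not divisible by 3.
Ends in 7: not divisible by 5.
7: 27857 = 7·3979 + 4
11: 27857 = 11·2532 + 5
13: 27857 = 13·2142 + 11
17: 27857 = 17·1638 + 11
19: 27857 = 19·1466 + 3
23: 27857 = 23·1211 + 4
29: 27857 = 29·960 + 17
31: 27857 = 31·898 + 19
37: 27857 = 37·752 + 33
41: 27857 = 41·679 + 18
43: 27857 = 43·647 + 36
47: 27857 = 47·592 + 33
53: 27857 = 53·525 + 32
59: 27857 = 59·472 + 9
61: 27857 = 61·456 + 41
67: 27857 = 67·415 + 52
71: 27857 = 71·392 + 25
73: 27857 = 73·381 + 44
79: 27857 = 79·352 + 49
83: 27857 = 83·335 + 52
89: 27857 = 89·313

89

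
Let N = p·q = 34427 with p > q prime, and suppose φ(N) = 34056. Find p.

199

φ(n) = (p−1)(q−1) = n − (p+q) + 1, so p + q = 34427 − 34056 + 1 = 372.
p and q are the roots of t² − 372t + 34427 = 0.
Discriminant: 372² − 4·34427 = 138384 − 137708 = 676; √676 = 26.
q = (372 − 26)/2 = 173, p = (372 + 26)/2 = 199.
Check: 173 · 199 = 34427.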